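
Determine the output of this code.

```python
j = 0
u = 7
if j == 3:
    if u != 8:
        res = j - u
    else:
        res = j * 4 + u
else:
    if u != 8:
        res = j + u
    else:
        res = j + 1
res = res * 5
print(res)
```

35

j=0, u=7
j == 3 is False; u != 8 is True
→ res = j + u = 7
res = 7*5 = 35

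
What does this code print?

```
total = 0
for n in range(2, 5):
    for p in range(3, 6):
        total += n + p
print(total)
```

n=2,p=3: total = 0+5 = 5
n=2,p=4: total = 5+6 = 11
n=2,p=5: total = 11+7 = 18
n=3,p=3: total = 18+6 = 24
n=3,p=4: total = 24+7 = 31
n=3,p=5: total = 31+8 = 39
n=4,p=3: total = 39+7 = 46
n=4,p=4: total = 46+8 = 54
n=4,p=5: total = 54+9 = 63

63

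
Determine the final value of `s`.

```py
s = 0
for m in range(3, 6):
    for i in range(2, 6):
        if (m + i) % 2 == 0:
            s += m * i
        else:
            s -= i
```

m=3,i=2: odd sum, s = 0-2 = -2
m=3,i=3: even sum, s = (-2)+9 = 7
m=3,i=4: odd sum, s = 7-4 = 3
m=3,i=5: even sum, s = 3+15 = 18
m=4,i=2: even sum, s = 18+8 = 26
m=4,i=3: odd sum, s = 26-3 = 23
m=4,i=4: even sum, s = 23+16 = 39
m=4,i=5: odd sum, s = 39-5 = 34
m=5,i=2: odd sum, s = 34-2 = 32
m=5,i=3: even sum, s = 32+15 = 47
m=5,i=4: odd sum, s = 47-4 = 43
m=5,i=5: even sum, s = 43+25 = 68

68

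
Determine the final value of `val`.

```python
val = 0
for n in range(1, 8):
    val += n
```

n=1: val = 0+1 = 1
n=2: val = 1+2 = 3
n=3: val = 3+3 = 6
n=4: val = 6+4 = 10
n=5: val = 10+5 = 15
n=6: val = 15+6 = 21
n=7: val = 21+7 = 28

28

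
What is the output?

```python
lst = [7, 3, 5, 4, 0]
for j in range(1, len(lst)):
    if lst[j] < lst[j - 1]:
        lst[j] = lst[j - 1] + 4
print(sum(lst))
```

j=1: 3<7, lst[1] = 7+4 = 11 → [7, 11, 5, 4, 0]
j=2: 5<11, lst[2] = 11+4 = 15 → [7, 11, 15, 4, 0]
j=3: 4<15, lst[3] = 15+4 = 19 → [7, 11, 15, 19, 0]
j=4: 0<19, lst[4] = 19+4 = 23 → [7, 11, 15, 19, 23]
sum = 75

75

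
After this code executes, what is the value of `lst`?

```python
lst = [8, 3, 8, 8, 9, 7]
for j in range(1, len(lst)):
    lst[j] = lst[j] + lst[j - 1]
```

[8, 11, 19, 27, 36, 43]

j=1: lst[1] = 3+8 = 11 → [8, 11, 8, 8, 9, 7]
j=2: lst[2] = 8+11 = 19 → [8, 11, 19, 8, 9, 7]
j=3: lst[3] = 8+19 = 27 → [8, 11, 19, 27, 9, 7]
j=4: lst[4] = 9+27 = 36 → [8, 11, 19, 27, 36, 7]
j=5: lst[5] = 7+36 = 43 → [8, 11, 19, 27, 36, 43]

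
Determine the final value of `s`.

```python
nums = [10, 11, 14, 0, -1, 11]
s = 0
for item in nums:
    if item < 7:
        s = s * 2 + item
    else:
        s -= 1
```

-14

item=10: not <7, s = 0-1 = -1
item=11: not <7, s = (-1)-1 = -2
item=14: not <7, s = (-2)-1 = -3
item=0: <7, s = (-3)*2+0 = -6
item=-1: <7, s = (-6)*2+(-1) = -13
item=11: not <7, s = (-13)-1 = -14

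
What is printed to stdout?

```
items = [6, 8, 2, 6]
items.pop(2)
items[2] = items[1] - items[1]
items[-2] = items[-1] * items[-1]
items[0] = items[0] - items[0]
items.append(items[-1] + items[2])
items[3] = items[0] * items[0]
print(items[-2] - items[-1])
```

0

pop(2) removes 2 → [6, 8, 6]
items[2] = items[1]-items[1] = 8-8 = 0 → [6, 8, 0]
items[-2] = items[-1]*items[-1] = 0*0 = 0 → [6, 0, 0]
items[0] = items[0]-items[0] = 6-6 = 0 → [0, 0, 0]
append items[-1]+items[2] = 0+0 = 0 → [0, 0, 0, 0]
items[3] = items[0]*items[0] = 0*0 = 0 → [0, 0, 0, 0]
items[-2]-items[-1] = 0-0 = 0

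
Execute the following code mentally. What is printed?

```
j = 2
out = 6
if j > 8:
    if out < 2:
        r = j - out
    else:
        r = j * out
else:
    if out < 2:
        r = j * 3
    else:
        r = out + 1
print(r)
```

7

j=2, out=6
j > 8 is False; out < 2 is False
→ r = out + 1 = 7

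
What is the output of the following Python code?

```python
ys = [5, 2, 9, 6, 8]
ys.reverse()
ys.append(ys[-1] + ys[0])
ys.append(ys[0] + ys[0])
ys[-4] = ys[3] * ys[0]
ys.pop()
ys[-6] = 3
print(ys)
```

reverse → [8, 6, 9, 2, 5]
append ys[-1]+ys[0] = 5+8 = 13 → [8, 6, 9, 2, 5, 13]
append ys[0]+ys[0] = 8+8 = 16 → [8, 6, 9, 2, 5, 13, 16]
ys[-4] = ys[3]*ys[0] = 2*8 = 16 → [8, 6, 9, 16, 5, 13, 16]
pop() removes 16 → [8, 6, 9, 16, 5, 13]
ys[-6] = 3 → [3, 6, 9, 16, 5, 13]

[3, 6, 9, 16, 5, 13]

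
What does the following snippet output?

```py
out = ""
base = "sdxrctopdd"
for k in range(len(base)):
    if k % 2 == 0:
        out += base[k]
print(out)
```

sxcod

k=0: add 's' → 's'
k=1: skip
k=2: add 'x' → 'sx'
k=3: skip
k=4: add 'c' → 'sxc'
k=5: skip
k=6: add 'o' → 'sxco'
k=7: skip
k=8: add 'd' → 'sxcod'
k=9: skip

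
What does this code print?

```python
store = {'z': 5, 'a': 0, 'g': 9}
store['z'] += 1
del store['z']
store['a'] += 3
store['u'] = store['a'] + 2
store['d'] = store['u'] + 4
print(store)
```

{'a': 3, 'g': 9, 'u': 5, 'd': 9}

store['z'] = 5+1 = 6 → {'z': 6, 'a': 0, 'g': 9}
del 'z' → {'a': 0, 'g': 9}
store['a'] = 0+3 = 3 → {'a': 3, 'g': 9}
store['u'] = store['a']+2 = 5 → {'a': 3, 'g': 9, 'u': 5}
store['d'] = store['u']+4 = 9 → {'a': 3, 'g': 9, 'u': 5, 'd': 9}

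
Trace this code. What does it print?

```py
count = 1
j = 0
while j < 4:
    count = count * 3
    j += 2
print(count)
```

j=0: count = 1*3 = 3
j=2: count = 3*3 = 9

9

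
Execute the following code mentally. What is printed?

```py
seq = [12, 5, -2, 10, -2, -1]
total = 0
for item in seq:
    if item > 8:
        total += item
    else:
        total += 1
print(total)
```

26

item=12: >8, total = 0+12 = 12
item=5: not >8, total = 12+1 = 13
item=-2: not >8, total = 13+1 = 14
item=10: >8, total = 14+10 = 24
item=-2: not >8, total = 24+1 = 25
item=-1: not >8, total = 25+1 = 26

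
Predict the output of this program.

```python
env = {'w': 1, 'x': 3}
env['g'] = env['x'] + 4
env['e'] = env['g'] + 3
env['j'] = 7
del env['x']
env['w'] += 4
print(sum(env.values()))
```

29

env['g'] = env['x']+4 = 7 → {'w': 1, 'x': 3, 'g': 7}
env['e'] = env['g']+3 = 10 → {'w': 1, 'x': 3, 'g': 7, 'e': 10}
env['j'] = 7 → {'w': 1, 'x': 3, 'g': 7, 'e': 10, 'j': 7}
del 'x' → {'w': 1, 'g': 7, 'e': 10, 'j': 7}
env['w'] = 1+4 = 5 → {'w': 5, 'g': 7, 'e': 10, 'j': 7}
sum of values = 29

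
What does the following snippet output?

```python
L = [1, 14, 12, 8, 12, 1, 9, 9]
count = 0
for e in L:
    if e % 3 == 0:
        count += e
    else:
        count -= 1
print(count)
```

e=1: not %3==0, count = 0-1 = -1
e=14: not %3==0, count = (-1)-1 = -2
e=12: %3==0, count = (-2)+12 = 10
e=8: not %3==0, count = 10-1 = 9
e=12: %3==0, count = 9+12 = 21
e=1: not %3==0, count = 21-1 = 20
e=9: %3==0, count = 20+9 = 29
e=9: %3==0, count = 29+9 = 38

38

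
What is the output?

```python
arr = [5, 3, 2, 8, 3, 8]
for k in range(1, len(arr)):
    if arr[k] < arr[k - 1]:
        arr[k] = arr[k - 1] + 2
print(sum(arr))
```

k=1: 3<5, arr[1] = 5+2 = 7 → [5, 7, 2, 8, 3, 8]
k=2: 2<7, arr[2] = 7+2 = 9 → [5, 7, 9, 8, 3, 8]
k=3: 8<9, arr[3] = 9+2 = 11 → [5, 7, 9, 11, 3, 8]
k=4: 3<11, arr[4] = 11+2 = 13 → [5, 7, 9, 11, 13, 8]
k=5: 8<13, arr[5] = 13+2 = 15 → [5, 7, 9, 11, 13, 15]
sum = 60

60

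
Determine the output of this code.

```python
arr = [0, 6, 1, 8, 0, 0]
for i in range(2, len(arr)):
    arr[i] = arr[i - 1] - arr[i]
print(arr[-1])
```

i=2: arr[2] = 6-1 = 5 → [0, 6, 5, 8, 0, 0]
i=3: arr[3] = 5-8 = -3 → [0, 6, 5, -3, 0, 0]
i=4: arr[4] = (-3)-0 = -3 → [0, 6, 5, -3, -3, 0]
i=5: arr[5] = (-3)-0 = -3 → [0, 6, 5, -3, -3, -3]

-3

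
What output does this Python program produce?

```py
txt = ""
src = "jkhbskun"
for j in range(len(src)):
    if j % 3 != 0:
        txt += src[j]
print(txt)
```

khskn

j=0: skip
j=1: add 'k' → 'k'
j=2: add 'h' → 'kh'
j=3: skip
j=4: add 's' → 'khs'
j=5: add 'k' → 'khsk'
j=6: skip
j=7: add 'n' → 'khskn'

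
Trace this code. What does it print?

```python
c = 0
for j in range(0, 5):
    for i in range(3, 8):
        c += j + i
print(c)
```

175

j=0,i=3: c = 0+3 = 3
j=0,i=4: c = 3+4 = 7
j=0,i=5: c = 7+5 = 12
j=0,i=6: c = 12+6 = 18
j=0,i=7: c = 18+7 = 25
j=1,i=3: c = 25+4 = 29
j=1,i=4: c = 29+5 = 34
j=1,i=5: c = 34+6 = 40
j=1,i=6: c = 40+7 = 47
j=1,i=7: c = 47+8 = 55
j=2,i=3: c = 55+5 = 60
j=2,i=4: c = 60+6 = 66
j=2,i=5: c = 66+7 = 73
j=2,i=6: c = 73+8 = 81
j=2,i=7: c = 81+9 = 90
j=3,i=3: c = 90+6 = 96
j=3,i=4: c = 96+7 = 103
j=3,i=5: c = 103+8 = 111
j=3,i=6: c = 111+9 = 120
j=3,i=7: c = 120+10 = 130
j=4,i=3: c = 130+7 = 137
j=4,i=4: c = 137+8 = 145
j=4,i=5: c = 145+9 = 154
j=4,i=6: c = 154+10 = 164
j=4,i=7: c = 164+11 = 175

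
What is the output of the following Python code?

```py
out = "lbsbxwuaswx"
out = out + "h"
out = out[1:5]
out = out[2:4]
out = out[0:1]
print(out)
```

+ 'h' → 'lbsbxwuaswxh'
slice [1:5] → 'bsbx'
slice [2:4] → 'bx'
slice [0:1] → 'b'

b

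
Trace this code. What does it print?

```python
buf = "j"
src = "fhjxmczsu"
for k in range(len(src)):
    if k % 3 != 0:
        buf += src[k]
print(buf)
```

jhjmcsu

k=0: skip
k=1: add 'h' → 'jh'
k=2: add 'j' → 'jhj'
k=3: skip
k=4: add 'm' → 'jhjm'
k=5: add 'c' → 'jhjmc'
k=6: skip
k=7: add 's' → 'jhjmcs'
k=8: add 'u' → 'jhjmcsu'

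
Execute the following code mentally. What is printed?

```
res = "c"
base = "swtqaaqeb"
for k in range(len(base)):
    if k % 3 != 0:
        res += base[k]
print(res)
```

cwtaaeb

k=0: skip
k=1: add 'w' → 'cw'
k=2: add 't' → 'cwt'
k=3: skip
k=4: add 'a' → 'cwta'
k=5: add 'a' → 'cwtaa'
k=6: skip
k=7: add 'e' → 'cwtaae'
k=8: add 'b' → 'cwtaaeb'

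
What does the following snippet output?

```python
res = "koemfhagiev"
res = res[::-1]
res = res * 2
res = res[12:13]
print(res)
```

reverse → 'veigahfmeok'
repeat ×2 → 'veigahfmeokveigahfmeok'
slice [12:13] → 'e'

e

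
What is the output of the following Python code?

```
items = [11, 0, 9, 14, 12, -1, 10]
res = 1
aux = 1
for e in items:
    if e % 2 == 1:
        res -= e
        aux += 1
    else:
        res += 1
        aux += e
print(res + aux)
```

e=11: odd, res = 1-11 = -10; aux=2
e=0: not odd, res = (-10)+1 = -9; aux=2
e=9: odd, res = (-9)-9 = -18; aux=3
e=14: not odd, res = (-18)+1 = -17; aux=17
e=12: not odd, res = (-17)+1 = -16; aux=29
e=-1: odd, res = (-16)-(-1) = -15; aux=30
e=10: not odd, res = (-15)+1 = -14; aux=40
res+aux = (-14)+40 = 26

26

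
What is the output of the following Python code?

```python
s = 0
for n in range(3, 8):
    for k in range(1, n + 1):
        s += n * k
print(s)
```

n=3,k=1: s = 0+3 = 3
n=3,k=2: s = 3+6 = 9
n=3,k=3: s = 9+9 = 18
n=4,k=1: s = 18+4 = 22
n=4,k=2: s = 22+8 = 30
n=4,k=3: s = 30+12 = 42
n=4,k=4: s = 42+16 = 58
n=5,k=1: s = 58+5 = 63
n=5,k=2: s = 63+10 = 73
n=5,k=3: s = 73+15 = 88
n=5,k=4: s = 88+20 = 108
n=5,k=5: s = 108+25 = 133
n=6,k=1: s = 133+6 = 139
n=6,k=2: s = 139+12 = 151
n=6,k=3: s = 151+18 = 169
n=6,k=4: s = 169+24 = 193
n=6,k=5: s = 193+30 = 223
n=6,k=6: s = 223+36 = 259
n=7,k=1: s = 259+7 = 266
n=7,k=2: s = 266+14 = 280
n=7,k=3: s = 280+21 = 301
n=7,k=4: s = 301+28 = 329
n=7,k=5: s = 329+35 = 364
n=7,k=6: s = 364+42 = 406
n=7,k=7: s = 406+49 = 455

455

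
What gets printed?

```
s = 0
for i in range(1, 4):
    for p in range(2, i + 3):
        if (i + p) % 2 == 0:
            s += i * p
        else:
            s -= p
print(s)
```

i=1,p=2: odd sum, s = 0-2 = -2
i=1,p=3: even sum, s = (-2)+3 = 1
i=2,p=2: even sum, s = 1+4 = 5
i=2,p=3: odd sum, s = 5-3 = 2
i=2,p=4: even sum, s = 2+8 = 10
i=3,p=2: odd sum, s = 10-2 = 8
i=3,p=3: even sum, s = 8+9 = 17
i=3,p=4: odd sum, s = 17-4 = 13
i=3,p=5: even sum, s = 13+15 = 28

28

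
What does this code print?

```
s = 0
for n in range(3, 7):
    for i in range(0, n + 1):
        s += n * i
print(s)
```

259

n=3,i=0: s = 0+0 = 0
n=3,i=1: s = 0+3 = 3
n=3,i=2: s = 3+6 = 9
n=3,i=3: s = 9+9 = 18
n=4,i=0: s = 18+0 = 18
n=4,i=1: s = 18+4 = 22
n=4,i=2: s = 22+8 = 30
n=4,i=3: s = 30+12 = 42
n=4,i=4: s = 42+16 = 58
n=5,i=0: s = 58+0 = 58
n=5,i=1: s = 58+5 = 63
n=5,i=2: s = 63+10 = 73
n=5,i=3: s = 73+15 = 88
n=5,i=4: s = 88+20 = 108
n=5,i=5: s = 108+25 = 133
n=6,i=0: s = 133+0 = 133
n=6,i=1: s = 133+6 = 139
n=6,i=2: s = 139+12 = 151
n=6,i=3: s = 151+18 = 169
n=6,i=4: s = 169+24 = 193
n=6,i=5: s = 193+30 = 223
n=6,i=6: s = 223+36 = 259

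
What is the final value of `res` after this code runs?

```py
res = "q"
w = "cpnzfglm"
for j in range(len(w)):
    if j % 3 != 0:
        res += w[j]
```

'qpnfgm'

j=0: skip
j=1: add 'p' → 'qp'
j=2: add 'n' → 'qpn'
j=3: skip
j=4: add 'f' → 'qpnf'
j=5: add 'g' → 'qpnfg'
j=6: skip
j=7: add 'm' → 'qpnfgm'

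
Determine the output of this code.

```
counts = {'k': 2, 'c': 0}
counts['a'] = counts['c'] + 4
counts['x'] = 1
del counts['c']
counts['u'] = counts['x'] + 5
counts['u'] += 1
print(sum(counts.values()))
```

14

counts['a'] = counts['c']+4 = 4 → {'k': 2, 'c': 0, 'a': 4}
counts['x'] = 1 → {'k': 2, 'c': 0, 'a': 4, 'x': 1}
del 'c' → {'k': 2, 'a': 4, 'x': 1}
counts['u'] = counts['x']+5 = 6 → {'k': 2, 'a': 4, 'x': 1, 'u': 6}
counts['u'] = 6+1 = 7 → {'k': 2, 'a': 4, 'x': 1, 'u': 7}
sum of values = 14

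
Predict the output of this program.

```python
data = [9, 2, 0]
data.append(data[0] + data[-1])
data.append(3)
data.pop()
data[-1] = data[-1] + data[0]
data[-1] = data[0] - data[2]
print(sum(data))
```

20

append data[0]+data[-1] = 9+0 = 9 → [9, 2, 0, 9]
append 3 → [9, 2, 0, 9, 3]
pop() removes 3 → [9, 2, 0, 9]
data[-1] = data[-1]+data[0] = 9+9 = 18 → [9, 2, 0, 18]
data[-1] = data[0]-data[2] = 9-0 = 9 → [9, 2, 0, 9]
sum = 20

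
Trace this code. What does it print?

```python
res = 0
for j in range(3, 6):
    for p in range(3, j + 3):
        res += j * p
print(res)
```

233

j=3,p=3: res = 0+9 = 9
j=3,p=4: res = 9+12 = 21
j=3,p=5: res = 21+15 = 36
j=4,p=3: res = 36+12 = 48
j=4,p=4: res = 48+16 = 64
j=4,p=5: res = 64+20 = 84
j=4,p=6: res = 84+24 = 108
j=5,p=3: res = 108+15 = 123
j=5,p=4: res = 123+20 = 143
j=5,p=5: res = 143+25 = 168
j=5,p=6: res = 168+30 = 198
j=5,p=7: res = 198+35 = 233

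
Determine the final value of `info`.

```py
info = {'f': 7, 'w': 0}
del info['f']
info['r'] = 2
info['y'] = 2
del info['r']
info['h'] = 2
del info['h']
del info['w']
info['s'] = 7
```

{'y': 2, 's': 7}

del 'f' → {'w': 0}
info['r'] = 2 → {'w': 0, 'r': 2}
info['y'] = 2 → {'w': 0, 'r': 2, 'y': 2}
del 'r' → {'w': 0, 'y': 2}
info['h'] = 2 → {'w': 0, 'y': 2, 'h': 2}
del 'h' → {'w': 0, 'y': 2}
del 'w' → {'y': 2}
info['s'] = 7 → {'y': 2, 's': 7}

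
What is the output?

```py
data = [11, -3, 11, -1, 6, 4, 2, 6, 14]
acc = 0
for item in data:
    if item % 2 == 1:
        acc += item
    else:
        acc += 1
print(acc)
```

item=11: odd, acc = 0+11 = 11
item=-3: odd, acc = 11+(-3) = 8
item=11: odd, acc = 8+11 = 19
item=-1: odd, acc = 19+(-1) = 18
item=6: not odd, acc = 18+1 = 19
item=4: not odd, acc = 19+1 = 20
item=2: not odd, acc = 20+1 = 21
item=6: not odd, acc = 21+1 = 22
item=14: not odd, acc = 22+1 = 23

23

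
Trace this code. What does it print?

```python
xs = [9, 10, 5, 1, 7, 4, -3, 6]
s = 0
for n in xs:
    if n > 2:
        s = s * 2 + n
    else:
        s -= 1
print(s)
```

520

n=9: >2, s = 0*2+9 = 9
n=10: >2, s = 9*2+10 = 28
n=5: >2, s = 28*2+5 = 61
n=1: not >2, s = 61-1 = 60
n=7: >2, s = 60*2+7 = 127
n=4: >2, s = 127*2+4 = 258
n=-3: not >2, s = 258-1 = 257
n=6: >2, s = 257*2+6 = 520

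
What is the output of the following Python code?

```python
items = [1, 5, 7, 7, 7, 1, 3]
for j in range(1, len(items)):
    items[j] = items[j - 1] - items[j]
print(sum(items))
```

j=1: items[1] = 1-5 = -4 → [1, -4, 7, 7, 7, 1, 3]
j=2: items[2] = (-4)-7 = -11 → [1, -4, -11, 7, 7, 1, 3]
j=3: items[3] = (-11)-7 = -18 → [1, -4, -11, -18, 7, 1, 3]
j=4: items[4] = (-18)-7 = -25 → [1, -4, -11, -18, -25, 1, 3]
j=5: items[5] = (-25)-1 = -26 → [1, -4, -11, -18, -25, -26, 3]
j=6: items[6] = (-26)-3 = -29 → [1, -4, -11, -18, -25, -26, -29]
sum = -112

-112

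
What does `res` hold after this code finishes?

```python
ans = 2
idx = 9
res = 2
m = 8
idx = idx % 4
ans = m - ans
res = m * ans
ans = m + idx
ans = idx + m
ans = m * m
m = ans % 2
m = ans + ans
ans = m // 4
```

48

idx = 9%4 = 1
ans = 8-2 = 6
res = 8*6 = 48
ans = 8+1 = 9
ans = 1+8 = 9
ans = 8*8 = 64
m = 64%2 = 0
m = 64+64 = 128
ans = 128//4 = 32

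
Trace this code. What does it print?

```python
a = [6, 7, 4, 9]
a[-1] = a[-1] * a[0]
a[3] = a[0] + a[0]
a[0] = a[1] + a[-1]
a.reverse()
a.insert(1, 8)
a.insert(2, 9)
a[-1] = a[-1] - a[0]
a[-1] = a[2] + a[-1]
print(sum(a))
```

a[-1] = a[-1]*a[0] = 9*6 = 54 → [6, 7, 4, 54]
a[3] = a[0]+a[0] = 6+6 = 12 → [6, 7, 4, 12]
a[0] = a[1]+a[-1] = 7+12 = 19 → [19, 7, 4, 12]
reverse → [12, 4, 7, 19]
insert 8 at 1 → [12, 8, 4, 7, 19]
insert 9 at 2 → [12, 8, 9, 4, 7, 19]
a[-1] = a[-1]-a[0] = 19-12 = 7 → [12, 8, 9, 4, 7, 7]
a[-1] = a[2]+a[-1] = 9+7 = 16 → [12, 8, 9, 4, 7, 16]
sum = 56

56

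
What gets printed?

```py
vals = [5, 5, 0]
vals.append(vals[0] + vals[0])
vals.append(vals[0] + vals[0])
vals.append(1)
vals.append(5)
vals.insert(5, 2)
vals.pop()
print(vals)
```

append vals[0]+vals[0] = 5+5 = 10 → [5, 5, 0, 10]
append vals[0]+vals[0] = 5+5 = 10 → [5, 5, 0, 10, 10]
append 1 → [5, 5, 0, 10, 10, 1]
append 5 → [5, 5, 0, 10, 10, 1, 5]
insert 2 at 5 → [5, 5, 0, 10, 10, 2, 1, 5]
pop() removes 5 → [5, 5, 0, 10, 10, 2, 1]

[5, 5, 0, 10, 10, 2, 1]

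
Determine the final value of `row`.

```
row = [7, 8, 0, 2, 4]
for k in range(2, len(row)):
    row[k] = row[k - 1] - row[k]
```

[7, 8, 8, 6, 2]

k=2: row[2] = 8-0 = 8 → [7, 8, 8, 2, 4]
k=3: row[3] = 8-2 = 6 → [7, 8, 8, 6, 4]
k=4: row[4] = 6-4 = 2 → [7, 8, 8, 6, 2]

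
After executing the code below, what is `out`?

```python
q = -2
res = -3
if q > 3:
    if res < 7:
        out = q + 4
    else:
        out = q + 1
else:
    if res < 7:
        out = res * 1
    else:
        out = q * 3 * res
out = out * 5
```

q=-2, res=-3
q > 3 is False; res < 7 is True
→ out = res * 1 = -3
out = (-3)*5 = -15

-15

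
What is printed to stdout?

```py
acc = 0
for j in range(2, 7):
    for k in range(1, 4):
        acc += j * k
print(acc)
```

120

j=2,k=1: acc = 0+2 = 2
j=2,k=2: acc = 2+4 = 6
j=2,k=3: acc = 6+6 = 12
j=3,k=1: acc = 12+3 = 15
j=3,k=2: acc = 15+6 = 21
j=3,k=3: acc = 21+9 = 30
j=4,k=1: acc = 30+4 = 34
j=4,k=2: acc = 34+8 = 42
j=4,k=3: acc = 42+12 = 54
j=5,k=1: acc = 54+5 = 59
j=5,k=2: acc = 59+10 = 69
j=5,k=3: acc = 69+15 = 84
j=6,k=1: acc = 84+6 = 90
j=6,k=2: acc = 90+12 = 102
j=6,k=3: acc = 102+18 = 120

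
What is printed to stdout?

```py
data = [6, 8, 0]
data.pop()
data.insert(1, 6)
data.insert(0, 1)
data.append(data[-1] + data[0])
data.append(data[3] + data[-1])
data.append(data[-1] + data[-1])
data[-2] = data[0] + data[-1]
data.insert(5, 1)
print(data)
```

[1, 6, 6, 8, 9, 1, 35, 34]

pop() removes 0 → [6, 8]
insert 6 at 1 → [6, 6, 8]
insert 1 at 0 → [1, 6, 6, 8]
append data[-1]+data[0] = 8+1 = 9 → [1, 6, 6, 8, 9]
append data[3]+data[-1] = 8+9 = 17 → [1, 6, 6, 8, 9, 17]
append data[-1]+data[-1] = 17+17 = 34 → [1, 6, 6, 8, 9, 17, 34]
data[-2] = data[0]+data[-1] = 1+34 = 35 → [1, 6, 6, 8, 9, 35, 34]
insert 1 at 5 → [1, 6, 6, 8, 9, 1, 35, 34]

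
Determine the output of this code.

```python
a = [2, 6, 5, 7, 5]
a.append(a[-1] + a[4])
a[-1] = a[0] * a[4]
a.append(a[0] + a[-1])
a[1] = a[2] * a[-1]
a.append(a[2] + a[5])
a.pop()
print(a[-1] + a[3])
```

19

append a[-1]+a[4] = 5+5 = 10 → [2, 6, 5, 7, 5, 10]
a[-1] = a[0]*a[4] = 2*5 = 10 → [2, 6, 5, 7, 5, 10]
append a[0]+a[-1] = 2+10 = 12 → [2, 6, 5, 7, 5, 10, 12]
a[1] = a[2]*a[-1] = 5*12 = 60 → [2, 60, 5, 7, 5, 10, 12]
append a[2]+a[5] = 5+10 = 15 → [2, 60, 5, 7, 5, 10, 12, 15]
pop() removes 15 → [2, 60, 5, 7, 5, 10, 12]
a[-1]+a[3] = 12+7 = 19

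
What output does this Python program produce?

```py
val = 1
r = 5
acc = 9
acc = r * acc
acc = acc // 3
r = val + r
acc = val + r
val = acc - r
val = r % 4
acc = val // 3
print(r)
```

acc = 5*9 = 45
acc = 45//3 = 15
r = 1+5 = 6
acc = 1+6 = 7
val = 7-6 = 1
val = 6%4 = 2
acc = 2//3 = 0

6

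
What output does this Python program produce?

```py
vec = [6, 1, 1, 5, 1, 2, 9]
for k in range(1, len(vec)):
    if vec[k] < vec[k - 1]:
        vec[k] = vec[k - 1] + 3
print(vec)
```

k=1: 1<6, vec[1] = 6+3 = 9 → [6, 9, 1, 5, 1, 2, 9]
k=2: 1<9, vec[2] = 9+3 = 12 → [6, 9, 12, 5, 1, 2, 9]
k=3: 5<12, vec[3] = 12+3 = 15 → [6, 9, 12, 15, 1, 2, 9]
k=4: 1<15, vec[4] = 15+3 = 18 → [6, 9, 12, 15, 18, 2, 9]
k=5: 2<18, vec[5] = 18+3 = 21 → [6, 9, 12, 15, 18, 21, 9]
k=6: 9<21, vec[6] = 21+3 = 24 → [6, 9, 12, 15, 18, 21, 24]

[6, 9, 12, 15, 18, 21, 24]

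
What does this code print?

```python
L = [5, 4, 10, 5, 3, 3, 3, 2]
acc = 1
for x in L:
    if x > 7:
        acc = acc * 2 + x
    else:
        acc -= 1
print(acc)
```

x=5: not >7, acc = 1-1 = 0
x=4: not >7, acc = 0-1 = -1
x=10: >7, acc = (-1)*2+10 = 8
x=5: not >7, acc = 8-1 = 7
x=3: not >7, acc = 7-1 = 6
x=3: not >7, acc = 6-1 = 5
x=3: not >7, acc = 5-1 = 4
x=2: not >7, acc = 4-1 = 3

3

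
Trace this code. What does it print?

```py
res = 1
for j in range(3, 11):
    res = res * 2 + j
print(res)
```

j=3: res = 1*2+3 = 5
j=4: res = 5*2+4 = 14
j=5: res = 14*2+5 = 33
j=6: res = 33*2+6 = 72
j=7: res = 72*2+7 = 151
j=8: res = 151*2+8 = 310
j=9: res = 310*2+9 = 629
j=10: res = 629*2+10 = 1268

1268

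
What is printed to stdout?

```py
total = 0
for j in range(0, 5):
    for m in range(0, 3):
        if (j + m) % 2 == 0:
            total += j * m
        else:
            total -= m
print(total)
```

9

j=0,m=0: even sum, total = 0+0 = 0
j=0,m=1: odd sum, total = 0-1 = -1
j=0,m=2: even sum, total = (-1)+0 = -1
j=1,m=0: odd sum, total = (-1)-0 = -1
j=1,m=1: even sum, total = (-1)+1 = 0
j=1,m=2: odd sum, total = 0-2 = -2
j=2,m=0: even sum, total = (-2)+0 = -2
j=2,m=1: odd sum, total = (-2)-1 = -3
j=2,m=2: even sum, total = (-3)+4 = 1
j=3,m=0: odd sum, total = 1-0 = 1
j=3,m=1: even sum, total = 1+3 = 4
j=3,m=2: odd sum, total = 4-2 = 2
j=4,m=0: even sum, total = 2+0 = 2
j=4,m=1: odd sum, total = 2-1 = 1
j=4,m=2: even sum, total = 1+8 = 9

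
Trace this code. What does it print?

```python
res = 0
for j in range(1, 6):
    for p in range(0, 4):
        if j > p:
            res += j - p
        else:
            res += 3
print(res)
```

52

j=1,p=0: 1>0, res = 0+1 = 1
j=1,p=1: not 1>1, res = 1+3 = 4
j=1,p=2: not 1>2, res = 4+3 = 7
j=1,p=3: not 1>3, res = 7+3 = 10
j=2,p=0: 2>0, res = 10+2 = 12
j=2,p=1: 2>1, res = 12+1 = 13
j=2,p=2: not 2>2, res = 13+3 = 16
j=2,p=3: not 2>3, res = 16+3 = 19
j=3,p=0: 3>0, res = 19+3 = 22
j=3,p=1: 3>1, res = 22+2 = 24
j=3,p=2: 3>2, res = 24+1 = 25
j=3,p=3: not 3>3, res = 25+3 = 28
j=4,p=0: 4>0, res = 28+4 = 32
j=4,p=1: 4>1, res = 32+3 = 35
j=4,p=2: 4>2, res = 35+2 = 37
j=4,p=3: 4>3, res = 37+1 = 38
j=5,p=0: 5>0, res = 38+5 = 43
j=5,p=1: 5>1, res = 43+4 = 47
j=5,p=2: 5>2, res = 47+3 = 50
j=5,p=3: 5>3, res = 50+2 = 52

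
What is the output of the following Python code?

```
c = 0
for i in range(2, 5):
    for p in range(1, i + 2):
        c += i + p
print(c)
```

i=2,p=1: c = 0+3 = 3
i=2,p=2: c = 3+4 = 7
i=2,p=3: c = 7+5 = 12
i=3,p=1: c = 12+4 = 16
i=3,p=2: c = 16+5 = 21
i=3,p=3: c = 21+6 = 27
i=3,p=4: c = 27+7 = 34
i=4,p=1: c = 34+5 = 39
i=4,p=2: c = 39+6 = 45
i=4,p=3: c = 45+7 = 52
i=4,p=4: c = 52+8 = 60
i=4,p=5: c = 60+9 = 69

69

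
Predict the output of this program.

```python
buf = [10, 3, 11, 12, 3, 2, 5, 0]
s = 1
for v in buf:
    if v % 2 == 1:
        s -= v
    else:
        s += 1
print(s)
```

-17

v=10: not odd, s = 1+1 = 2
v=3: odd, s = 2-3 = -1
v=11: odd, s = (-1)-11 = -12
v=12: not odd, s = (-12)+1 = -11
v=3: odd, s = (-11)-3 = -14
v=2: not odd, s = (-14)+1 = -13
v=5: odd, s = (-13)-5 = -18
v=0: not odd, s = (-18)+1 = -17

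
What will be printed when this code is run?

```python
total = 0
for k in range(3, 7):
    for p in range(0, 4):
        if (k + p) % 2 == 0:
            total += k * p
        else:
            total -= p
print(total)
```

k=3,p=0: odd sum, total = 0-0 = 0
k=3,p=1: even sum, total = 0+3 = 3
k=3,p=2: odd sum, total = 3-2 = 1
k=3,p=3: even sum, total = 1+9 = 10
k=4,p=0: even sum, total = 10+0 = 10
k=4,p=1: odd sum, total = 10-1 = 9
k=4,p=2: even sum, total = 9+8 = 17
k=4,p=3: odd sum, total = 17-3 = 14
k=5,p=0: odd sum, total = 14-0 = 14
k=5,p=1: even sum, total = 14+5 = 19
k=5,p=2: odd sum, total = 19-2 = 17
k=5,p=3: even sum, total = 17+15 = 32
k=6,p=0: even sum, total = 32+0 = 32
k=6,p=1: odd sum, total = 32-1 = 31
k=6,p=2: even sum, total = 31+12 = 43
k=6,p=3: odd sum, total = 43-3 = 40

40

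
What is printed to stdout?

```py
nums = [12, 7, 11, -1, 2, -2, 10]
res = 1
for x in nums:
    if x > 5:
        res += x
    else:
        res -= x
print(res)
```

42

x=12: >5, res = 1+12 = 13
x=7: >5, res = 13+7 = 20
x=11: >5, res = 20+11 = 31
x=-1: not >5, res = 31-(-1) = 32
x=2: not >5, res = 32-2 = 30
x=-2: not >5, res = 30-(-2) = 32
x=10: >5, res = 32+10 = 42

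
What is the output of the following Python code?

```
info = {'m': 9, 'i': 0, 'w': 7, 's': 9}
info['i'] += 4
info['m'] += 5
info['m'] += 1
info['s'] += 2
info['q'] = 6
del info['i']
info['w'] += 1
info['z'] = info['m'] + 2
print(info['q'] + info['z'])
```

info['i'] = 0+4 = 4 → {'m': 9, 'i': 4, 'w': 7, 's': 9}
info['m'] = 9+5 = 14 → {'m': 14, 'i': 4, 'w': 7, 's': 9}
info['m'] = 14+1 = 15 → {'m': 15, 'i': 4, 'w': 7, 's': 9}
info['s'] = 9+2 = 11 → {'m': 15, 'i': 4, 'w': 7, 's': 11}
info['q'] = 6 → {'m': 15, 'i': 4, 'w': 7, 's': 11, 'q': 6}
del 'i' → {'m': 15, 'w': 7, 's': 11, 'q': 6}
info['w'] = 7+1 = 8 → {'m': 15, 'w': 8, 's': 11, 'q': 6}
info['z'] = info['m']+2 = 17 → {'m': 15, 'w': 8, 's': 11, 'q': 6, 'z': 17}
info['q']+info['z'] = 6+17 = 23

23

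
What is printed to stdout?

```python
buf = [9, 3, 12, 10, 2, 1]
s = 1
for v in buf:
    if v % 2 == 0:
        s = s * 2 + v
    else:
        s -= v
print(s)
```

v=9: not even, s = 1-9 = -8
v=3: not even, s = (-8)-3 = -11
v=12: even, s = (-11)*2+12 = -10
v=10: even, s = (-10)*2+10 = -10
v=2: even, s = (-10)*2+2 = -18
v=1: not even, s = (-18)-1 = -19

-19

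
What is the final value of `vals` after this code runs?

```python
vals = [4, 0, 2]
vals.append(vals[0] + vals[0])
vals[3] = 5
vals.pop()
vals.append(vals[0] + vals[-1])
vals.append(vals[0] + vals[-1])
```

[4, 0, 2, 6, 10]

append vals[0]+vals[0] = 4+4 = 8 → [4, 0, 2, 8]
vals[3] = 5 → [4, 0, 2, 5]
pop() removes 5 → [4, 0, 2]
append vals[0]+vals[-1] = 4+2 = 6 → [4, 0, 2, 6]
append vals[0]+vals[-1] = 4+6 = 10 → [4, 0, 2, 6, 10]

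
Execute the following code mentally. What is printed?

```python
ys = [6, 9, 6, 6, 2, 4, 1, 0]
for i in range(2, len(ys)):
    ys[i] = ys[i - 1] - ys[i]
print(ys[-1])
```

-10

i=2: ys[2] = 9-6 = 3 → [6, 9, 3, 6, 2, 4, 1, 0]
i=3: ys[3] = 3-6 = -3 → [6, 9, 3, -3, 2, 4, 1, 0]
i=4: ys[4] = (-3)-2 = -5 → [6, 9, 3, -3, -5, 4, 1, 0]
i=5: ys[5] = (-5)-4 = -9 → [6, 9, 3, -3, -5, -9, 1, 0]
i=6: ys[6] = (-9)-1 = -10 → [6, 9, 3, -3, -5, -9, -10, 0]
i=7: ys[7] = (-10)-0 = -10 → [6, 9, 3, -3, -5, -9, -10, -10]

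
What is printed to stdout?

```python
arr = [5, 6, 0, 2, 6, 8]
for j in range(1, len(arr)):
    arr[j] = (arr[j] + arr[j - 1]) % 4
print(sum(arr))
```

j=1: arr[1] = (6+5)%4 = 3 → [5, 3, 0, 2, 6, 8]
j=2: arr[2] = (0+3)%4 = 3 → [5, 3, 3, 2, 6, 8]
j=3: arr[3] = (2+3)%4 = 1 → [5, 3, 3, 1, 6, 8]
j=4: arr[4] = (6+1)%4 = 3 → [5, 3, 3, 1, 3, 8]
j=5: arr[5] = (8+3)%4 = 3 → [5, 3, 3, 1, 3, 3]
sum = 18

18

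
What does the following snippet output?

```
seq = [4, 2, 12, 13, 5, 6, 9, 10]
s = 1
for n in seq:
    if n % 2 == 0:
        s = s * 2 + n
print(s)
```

182

n=4: even, s = 1*2+4 = 6
n=2: even, s = 6*2+2 = 14
n=12: even, s = 14*2+12 = 40
n=13: not even
n=5: not even
n=6: even, s = 40*2+6 = 86
n=9: not even
n=10: even, s = 86*2+10 = 182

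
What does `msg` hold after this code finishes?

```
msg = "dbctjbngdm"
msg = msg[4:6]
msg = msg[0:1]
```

'j'

slice [4:6] → 'jb'
slice [0:1] → 'j'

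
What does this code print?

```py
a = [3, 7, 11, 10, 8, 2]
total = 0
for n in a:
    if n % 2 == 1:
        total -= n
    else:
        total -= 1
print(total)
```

-24

n=3: odd, total = 0-3 = -3
n=7: odd, total = (-3)-7 = -10
n=11: odd, total = (-10)-11 = -21
n=10: not odd, total = (-21)-1 = -22
n=8: not odd, total = (-22)-1 = -23
n=2: not odd, total = (-23)-1 = -24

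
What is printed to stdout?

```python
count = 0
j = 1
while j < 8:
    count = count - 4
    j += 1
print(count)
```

j=1: count = 0-4 = -4
j=2: count = (-4)-4 = -8
j=3: count = (-8)-4 = -12
j=4: count = (-12)-4 = -16
j=5: count = (-16)-4 = -20
j=6: count = (-20)-4 = -24
j=7: count = (-24)-4 = -28

-28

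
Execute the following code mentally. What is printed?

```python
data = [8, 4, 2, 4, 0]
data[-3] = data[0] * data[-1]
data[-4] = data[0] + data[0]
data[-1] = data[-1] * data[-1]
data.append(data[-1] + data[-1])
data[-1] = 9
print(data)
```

data[-3] = data[0]*data[-1] = 8*0 = 0 → [8, 4, 0, 4, 0]
data[-4] = data[0]+data[0] = 8+8 = 16 → [8, 16, 0, 4, 0]
data[-1] = data[-1]*data[-1] = 0*0 = 0 → [8, 16, 0, 4, 0]
append data[-1]+data[-1] = 0+0 = 0 → [8, 16, 0, 4, 0, 0]
data[-1] = 9 → [8, 16, 0, 4, 0, 9]

[8, 16, 0, 4, 0, 9]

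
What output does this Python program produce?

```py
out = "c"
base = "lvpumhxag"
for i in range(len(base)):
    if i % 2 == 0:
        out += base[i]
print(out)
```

i=0: add 'l' → 'cl'
i=1: skip
i=2: add 'p' → 'clp'
i=3: skip
i=4: add 'm' → 'clpm'
i=5: skip
i=6: add 'x' → 'clpmx'
i=7: skip
i=8: add 'g' → 'clpmxg'

clpmxg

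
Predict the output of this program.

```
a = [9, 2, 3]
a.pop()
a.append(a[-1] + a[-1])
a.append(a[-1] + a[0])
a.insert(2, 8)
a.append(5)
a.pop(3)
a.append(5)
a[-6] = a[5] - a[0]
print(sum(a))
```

pop() removes 3 → [9, 2]
append a[-1]+a[-1] = 2+2 = 4 → [9, 2, 4]
append a[-1]+a[0] = 4+9 = 13 → [9, 2, 4, 13]
insert 8 at 2 → [9, 2, 8, 4, 13]
append 5 → [9, 2, 8, 4, 13, 5]
pop(3) removes 4 → [9, 2, 8, 13, 5]
append 5 → [9, 2, 8, 13, 5, 5]
a[-6] = a[5]-a[0] = 5-9 = -4 → [-4, 2, 8, 13, 5, 5]
sum = 29

29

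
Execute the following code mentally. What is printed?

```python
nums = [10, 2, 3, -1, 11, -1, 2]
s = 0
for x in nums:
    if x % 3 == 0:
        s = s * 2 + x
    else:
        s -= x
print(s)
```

-32

x=10: not %3==0, s = 0-10 = -10
x=2: not %3==0, s = (-10)-2 = -12
x=3: %3==0, s = (-12)*2+3 = -21
x=-1: not %3==0, s = (-21)-(-1) = -20
x=11: not %3==0, s = (-20)-11 = -31
x=-1: not %3==0, s = (-31)-(-1) = -30
x=2: not %3==0, s = (-30)-2 = -32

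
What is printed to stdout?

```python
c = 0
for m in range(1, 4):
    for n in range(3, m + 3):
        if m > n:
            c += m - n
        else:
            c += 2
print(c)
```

m=1,n=3: not 1>3, c = 0+2 = 2
m=2,n=3: not 2>3, c = 2+2 = 4
m=2,n=4: not 2>4, c = 4+2 = 6
m=3,n=3: not 3>3, c = 6+2 = 8
m=3,n=4: not 3>4, c = 8+2 = 10
m=3,n=5: not 3>5, c = 10+2 = 12

12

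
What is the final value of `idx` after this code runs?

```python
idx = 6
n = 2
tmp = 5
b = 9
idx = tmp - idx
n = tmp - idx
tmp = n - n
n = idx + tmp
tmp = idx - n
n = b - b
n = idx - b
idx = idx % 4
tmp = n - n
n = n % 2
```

3

idx = 5-6 = -1
n = 5-(-1) = 6
tmp = 6-6 = 0
n = (-1)+0 = -1
tmp = (-1)-(-1) = 0
n = 9-9 = 0
n = (-1)-9 = -10
idx = (-1)%4 = 3
tmp = (-10)-(-10) = 0
n = (-10)%2 = 0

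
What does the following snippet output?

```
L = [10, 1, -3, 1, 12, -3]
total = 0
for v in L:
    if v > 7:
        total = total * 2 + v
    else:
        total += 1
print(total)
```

39

v=10: >7, total = 0*2+10 = 10
v=1: not >7, total = 10+1 = 11
v=-3: not >7, total = 11+1 = 12
v=1: not >7, total = 12+1 = 13
v=12: >7, total = 13*2+12 = 38
v=-3: not >7, total = 38+1 = 39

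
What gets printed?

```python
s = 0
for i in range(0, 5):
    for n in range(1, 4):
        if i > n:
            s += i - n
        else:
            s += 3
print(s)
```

i=0,n=1: not 0>1, s = 0+3 = 3
i=0,n=2: not 0>2, s = 3+3 = 6
i=0,n=3: not 0>3, s = 6+3 = 9
i=1,n=1: not 1>1, s = 9+3 = 12
i=1,n=2: not 1>2, s = 12+3 = 15
i=1,n=3: not 1>3, s = 15+3 = 18
i=2,n=1: 2>1, s = 18+1 = 19
i=2,n=2: not 2>2, s = 19+3 = 22
i=2,n=3: not 2>3, s = 22+3 = 25
i=3,n=1: 3>1, s = 25+2 = 27
i=3,n=2: 3>2, s = 27+1 = 28
i=3,n=3: not 3>3, s = 28+3 = 31
i=4,n=1: 4>1, s = 31+3 = 34
i=4,n=2: 4>2, s = 34+2 = 36
i=4,n=3: 4>3, s = 36+1 = 37

37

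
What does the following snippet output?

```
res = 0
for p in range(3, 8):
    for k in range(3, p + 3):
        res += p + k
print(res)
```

p=3,k=3: res = 0+6 = 6
p=3,k=4: res = 6+7 = 13
p=3,k=5: res = 13+8 = 21
p=4,k=3: res = 21+7 = 28
p=4,k=4: res = 28+8 = 36
p=4,k=5: res = 36+9 = 45
p=4,k=6: res = 45+10 = 55
p=5,k=3: res = 55+8 = 63
p=5,k=4: res = 63+9 = 72
p=5,k=5: res = 72+10 = 82
p=5,k=6: res = 82+11 = 93
p=5,k=7: res = 93+12 = 105
p=6,k=3: res = 105+9 = 114
p=6,k=4: res = 114+10 = 124
p=6,k=5: res = 124+11 = 135
p=6,k=6: res = 135+12 = 147
p=6,k=7: res = 147+13 = 160
p=6,k=8: res = 160+14 = 174
p=7,k=3: res = 174+10 = 184
p=7,k=4: res = 184+11 = 195
p=7,k=5: res = 195+12 = 207
p=7,k=6: res = 207+13 = 220
p=7,k=7: res = 220+14 = 234
p=7,k=8: res = 234+15 = 249
p=7,k=9: res = 249+16 = 265

265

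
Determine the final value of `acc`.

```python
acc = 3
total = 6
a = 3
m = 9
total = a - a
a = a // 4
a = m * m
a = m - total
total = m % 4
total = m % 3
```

total = 3-3 = 0
a = 3//4 = 0
a = 9*9 = 81
a = 9-0 = 9
total = 9%4 = 1
total = 9%3 = 0

3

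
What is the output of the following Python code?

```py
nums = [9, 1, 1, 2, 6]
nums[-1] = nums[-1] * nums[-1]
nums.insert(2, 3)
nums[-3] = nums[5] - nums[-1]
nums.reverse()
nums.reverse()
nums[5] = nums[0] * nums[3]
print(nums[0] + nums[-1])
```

nums[-1] = nums[-1]*nums[-1] = 6*6 = 36 → [9, 1, 1, 2, 36]
insert 3 at 2 → [9, 1, 3, 1, 2, 36]
nums[-3] = nums[5]-nums[-1] = 36-36 = 0 → [9, 1, 3, 0, 2, 36]
reverse → [36, 2, 0, 3, 1, 9]
reverse → [9, 1, 3, 0, 2, 36]
nums[5] = nums[0]*nums[3] = 9*0 = 0 → [9, 1, 3, 0, 2, 0]
nums[0]+nums[-1] = 9+0 = 9

9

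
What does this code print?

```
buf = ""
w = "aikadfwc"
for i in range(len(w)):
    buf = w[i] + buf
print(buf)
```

i=0: prepend 'a' → 'a'
i=1: prepend 'i' → 'ia'
i=2: prepend 'k' → 'kia'
i=3: prepend 'a' → 'akia'
i=4: prepend 'd' → 'dakia'
i=5: prepend 'f' → 'fdakia'
i=6: prepend 'w' → 'wfdakia'
i=7: prepend 'c' → 'cwfdakia'

cwfdakia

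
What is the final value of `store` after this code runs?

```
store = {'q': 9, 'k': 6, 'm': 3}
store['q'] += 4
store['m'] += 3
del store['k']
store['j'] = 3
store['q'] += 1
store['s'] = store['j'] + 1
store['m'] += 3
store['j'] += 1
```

store['q'] = 9+4 = 13 → {'q': 13, 'k': 6, 'm': 3}
store['m'] = 3+3 = 6 → {'q': 13, 'k': 6, 'm': 6}
del 'k' → {'q': 13, 'm': 6}
store['j'] = 3 → {'q': 13, 'm': 6, 'j': 3}
store['q'] = 13+1 = 14 → {'q': 14, 'm': 6, 'j': 3}
store['s'] = store['j']+1 = 4 → {'q': 14, 'm': 6, 'j': 3, 's': 4}
store['m'] = 6+3 = 9 → {'q': 14, 'm': 9, 'j': 3, 's': 4}
store['j'] = 3+1 = 4 → {'q': 14, 'm': 9, 'j': 4, 's': 4}

{'q': 14, 'm': 9, 'j': 4, 's': 4}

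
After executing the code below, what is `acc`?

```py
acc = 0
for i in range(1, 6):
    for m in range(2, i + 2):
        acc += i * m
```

195

i=1,m=2: acc = 0+2 = 2
i=2,m=2: acc = 2+4 = 6
i=2,m=3: acc = 6+6 = 12
i=3,m=2: acc = 12+6 = 18
i=3,m=3: acc = 18+9 = 27
i=3,m=4: acc = 27+12 = 39
i=4,m=2: acc = 39+8 = 47
i=4,m=3: acc = 47+12 = 59
i=4,m=4: acc = 59+16 = 75
i=4,m=5: acc = 75+20 = 95
i=5,m=2: acc = 95+10 = 105
i=5,m=3: acc = 105+15 = 120
i=5,m=4: acc = 120+20 = 140
i=5,m=5: acc = 140+25 = 165
i=5,m=6: acc = 165+30 = 195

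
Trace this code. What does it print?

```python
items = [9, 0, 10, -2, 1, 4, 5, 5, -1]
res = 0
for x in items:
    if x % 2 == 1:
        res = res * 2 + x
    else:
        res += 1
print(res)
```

x=9: odd, res = 0*2+9 = 9
x=0: not odd, res = 9+1 = 10
x=10: not odd, res = 10+1 = 11
x=-2: not odd, res = 11+1 = 12
x=1: odd, res = 12*2+1 = 25
x=4: not odd, res = 25+1 = 26
x=5: odd, res = 26*2+5 = 57
x=5: odd, res = 57*2+5 = 119
x=-1: odd, res = 119*2+(-1) = 237

237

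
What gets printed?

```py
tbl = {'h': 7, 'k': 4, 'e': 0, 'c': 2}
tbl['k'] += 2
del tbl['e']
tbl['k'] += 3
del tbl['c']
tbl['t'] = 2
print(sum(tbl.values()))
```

tbl['k'] = 4+2 = 6 → {'h': 7, 'k': 6, 'e': 0, 'c': 2}
del 'e' → {'h': 7, 'k': 6, 'c': 2}
tbl['k'] = 6+3 = 9 → {'h': 7, 'k': 9, 'c': 2}
del 'c' → {'h': 7, 'k': 9}
tbl['t'] = 2 → {'h': 7, 'k': 9, 't': 2}
sum of values = 18

18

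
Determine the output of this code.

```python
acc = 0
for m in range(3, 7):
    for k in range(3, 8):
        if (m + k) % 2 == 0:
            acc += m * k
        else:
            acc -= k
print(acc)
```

m=3,k=3: even sum, acc = 0+9 = 9
m=3,k=4: odd sum, acc = 9-4 = 5
m=3,k=5: even sum, acc = 5+15 = 20
m=3,k=6: odd sum, acc = 20-6 = 14
m=3,k=7: even sum, acc = 14+21 = 35
m=4,k=3: odd sum, acc = 35-3 = 32
m=4,k=4: even sum, acc = 32+16 = 48
m=4,k=5: odd sum, acc = 48-5 = 43
m=4,k=6: even sum, acc = 43+24 = 67
m=4,k=7: odd sum, acc = 67-7 = 60
m=5,k=3: even sum, acc = 60+15 = 75
m=5,k=4: odd sum, acc = 75-4 = 71
m=5,k=5: even sum, acc = 71+25 = 96
m=5,k=6: odd sum, acc = 96-6 = 90
m=5,k=7: even sum, acc = 90+35 = 125
m=6,k=3: odd sum, acc = 125-3 = 122
m=6,k=4: even sum, acc = 122+24 = 146
m=6,k=5: odd sum, acc = 146-5 = 141
m=6,k=6: even sum, acc = 141+36 = 177
m=6,k=7: odd sum, acc = 177-7 = 170

170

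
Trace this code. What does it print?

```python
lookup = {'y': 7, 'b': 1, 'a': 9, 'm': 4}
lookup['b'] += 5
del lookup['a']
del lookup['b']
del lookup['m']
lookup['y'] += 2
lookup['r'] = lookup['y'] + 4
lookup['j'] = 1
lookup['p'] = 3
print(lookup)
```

lookup['b'] = 1+5 = 6 → {'y': 7, 'b': 6, 'a': 9, 'm': 4}
del 'a' → {'y': 7, 'b': 6, 'm': 4}
del 'b' → {'y': 7, 'm': 4}
del 'm' → {'y': 7}
lookup['y'] = 7+2 = 9 → {'y': 9}
lookup['r'] = lookup['y']+4 = 13 → {'y': 9, 'r': 13}
lookup['j'] = 1 → {'y': 9, 'r': 13, 'j': 1}
lookup['p'] = 3 → {'y': 9, 'r': 13, 'j': 1, 'p': 3}

{'y': 9, 'r': 13, 'j': 1, 'p': 3}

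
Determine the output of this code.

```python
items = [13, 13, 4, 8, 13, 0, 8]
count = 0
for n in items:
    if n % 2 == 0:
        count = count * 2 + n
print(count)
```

n=13: not even
n=13: not even
n=4: even, count = 0*2+4 = 4
n=8: even, count = 4*2+8 = 16
n=13: not even
n=0: even, count = 16*2+0 = 32
n=8: even, count = 32*2+8 = 72

72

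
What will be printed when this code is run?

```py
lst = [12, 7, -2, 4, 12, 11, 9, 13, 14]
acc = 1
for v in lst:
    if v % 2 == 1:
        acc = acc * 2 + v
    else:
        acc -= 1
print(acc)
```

v=12: not odd, acc = 1-1 = 0
v=7: odd, acc = 0*2+7 = 7
v=-2: not odd, acc = 7-1 = 6
v=4: not odd, acc = 6-1 = 5
v=12: not odd, acc = 5-1 = 4
v=11: odd, acc = 4*2+11 = 19
v=9: odd, acc = 19*2+9 = 47
v=13: odd, acc = 47*2+13 = 107
v=14: not odd, acc = 107-1 = 106

106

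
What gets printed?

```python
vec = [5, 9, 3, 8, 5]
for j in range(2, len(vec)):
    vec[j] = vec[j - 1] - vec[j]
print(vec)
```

[5, 9, 6, -2, -7]

j=2: vec[2] = 9-3 = 6 → [5, 9, 6, 8, 5]
j=3: vec[3] = 6-8 = -2 → [5, 9, 6, -2, 5]
j=4: vec[4] = (-2)-5 = -7 → [5, 9, 6, -2, -7]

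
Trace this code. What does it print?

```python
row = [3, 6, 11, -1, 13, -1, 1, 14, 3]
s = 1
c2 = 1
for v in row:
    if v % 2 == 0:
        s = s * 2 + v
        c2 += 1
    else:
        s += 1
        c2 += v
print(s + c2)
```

v=3: not even, s = 1+1 = 2; c2=4
v=6: even, s = 2*2+6 = 10; c2=5
v=11: not even, s = 10+1 = 11; c2=16
v=-1: not even, s = 11+1 = 12; c2=15
v=13: not even, s = 12+1 = 13; c2=28
v=-1: not even, s = 13+1 = 14; c2=27
v=1: not even, s = 14+1 = 15; c2=28
v=14: even, s = 15*2+14 = 44; c2=29
v=3: not even, s = 44+1 = 45; c2=32
s+c2 = 45+32 = 77

77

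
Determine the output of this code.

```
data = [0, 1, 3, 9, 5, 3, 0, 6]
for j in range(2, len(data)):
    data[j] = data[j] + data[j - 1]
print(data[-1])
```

j=2: data[2] = 3+1 = 4 → [0, 1, 4, 9, 5, 3, 0, 6]
j=3: data[3] = 9+4 = 13 → [0, 1, 4, 13, 5, 3, 0, 6]
j=4: data[4] = 5+13 = 18 → [0, 1, 4, 13, 18, 3, 0, 6]
j=5: data[5] = 3+18 = 21 → [0, 1, 4, 13, 18, 21, 0, 6]
j=6: data[6] = 0+21 = 21 → [0, 1, 4, 13, 18, 21, 21, 6]
j=7: data[7] = 6+21 = 27 → [0, 1, 4, 13, 18, 21, 21, 27]

27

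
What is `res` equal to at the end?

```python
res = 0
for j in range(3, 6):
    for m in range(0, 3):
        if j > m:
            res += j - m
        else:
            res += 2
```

27

j=3,m=0: 3>0, res = 0+3 = 3
j=3,m=1: 3>1, res = 3+2 = 5
j=3,m=2: 3>2, res = 5+1 = 6
j=4,m=0: 4>0, res = 6+4 = 10
j=4,m=1: 4>1, res = 10+3 = 13
j=4,m=2: 4>2, res = 13+2 = 15
j=5,m=0: 5>0, res = 15+5 = 20
j=5,m=1: 5>1, res = 20+4 = 24
j=5,m=2: 5>2, res = 24+3 = 27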